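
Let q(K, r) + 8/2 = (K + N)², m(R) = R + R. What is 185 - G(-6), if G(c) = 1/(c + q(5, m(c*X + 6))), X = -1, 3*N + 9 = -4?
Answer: 15919/86 ≈ 185.10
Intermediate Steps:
N = -13/3 (N = -3 + (⅓)*(-4) = -3 - 4/3 = -13/3 ≈ -4.3333)
m(R) = 2*R
q(K, r) = -4 + (-13/3 + K)² (q(K, r) = -4 + (K - 13/3)² = -4 + (-13/3 + K)²)
G(c) = 1/(-32/9 + c) (G(c) = 1/(c + (-4 + (-13 + 3*5)²/9)) = 1/(c + (-4 + (-13 + 15)²/9)) = 1/(c + (-4 + (⅑)*2²)) = 1/(c + (-4 + (⅑)*4)) = 1/(c + (-4 + 4/9)) = 1/(c - 32/9) = 1/(-32/9 + c))
185 - G(-6) = 185 - 9/(-32 + 9*(-6)) = 185 - 9/(-32 - 54) = 185 - 9/(-86) = 185 - 9*(-1)/86 = 185 - 1*(-9/86) = 185 + 9/86 = 15919/86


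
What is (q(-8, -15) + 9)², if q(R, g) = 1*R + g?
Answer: 196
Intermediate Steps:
q(R, g) = R + g
(q(-8, -15) + 9)² = ((-8 - 15) + 9)² = (-23 + 9)² = (-14)² = 196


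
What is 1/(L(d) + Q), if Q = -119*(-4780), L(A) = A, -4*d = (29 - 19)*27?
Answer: 2/1137505 ≈ 1.7582e-6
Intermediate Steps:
d = -135/2 (d = -(29 - 19)*27/4 = -5*27/2 = -1/4*270 = -135/2 ≈ -67.500)
Q = 568820
1/(L(d) + Q) = 1/(-135/2 + 568820) = 1/(1137505/2) = 2/1137505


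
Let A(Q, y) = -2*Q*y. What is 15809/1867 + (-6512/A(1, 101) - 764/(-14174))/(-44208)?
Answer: 27789395713147/3282135352024 ≈ 8.4669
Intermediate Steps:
A(Q, y) = -2*Q*y
15809/1867 + (-6512/A(1, 101) - 764/(-14174))/(-44208) = 15809/1867 + (-6512/((-2*1*101)) - 764/(-14174))/(-44208) = 15809*(1/1867) + (-6512/(-202) - 764*(-1/14174))*(-1/44208) = 15809/1867 + (-6512*(-1/202) + 382/7087)*(-1/44208) = 15809/1867 + (3256/101 + 382/7087)*(-1/44208) = 15809/1867 + (23113854/715787)*(-1/44208) = 15809/1867 - 1284103/1757972872 = 27789395713147/3282135352024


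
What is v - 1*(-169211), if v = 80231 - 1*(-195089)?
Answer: 444531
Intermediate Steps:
v = 275320 (v = 80231 + 195089 = 275320)
v - 1*(-169211) = 275320 - 1*(-169211) = 275320 + 169211 = 444531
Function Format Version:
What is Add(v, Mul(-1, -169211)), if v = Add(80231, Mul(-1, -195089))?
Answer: 444531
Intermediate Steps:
v = 275320 (v = Add(80231, 195089) = 275320)
Add(v, Mul(-1, -169211)) = Add(275320, Mul(-1, -169211)) = Add(275320, 169211) = 444531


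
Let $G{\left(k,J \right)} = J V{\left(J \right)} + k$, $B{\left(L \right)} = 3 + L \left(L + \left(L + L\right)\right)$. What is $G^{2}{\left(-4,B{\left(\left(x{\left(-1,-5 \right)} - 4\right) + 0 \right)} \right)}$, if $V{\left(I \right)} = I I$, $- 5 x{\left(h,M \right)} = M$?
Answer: $728784016$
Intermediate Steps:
$x{\left(h,M \right)} = - \frac{M}{5}$
$V{\left(I \right)} = I^{2}$
$B{\left(L \right)} = 3 + 3 L^{2}$ ($B{\left(L \right)} = 3 + L \left(L + 2 L\right) = 3 + L 3 L = 3 + 3 L^{2}$)
$G{\left(k,J \right)} = k + J^{3}$ ($G{\left(k,J \right)} = J J^{2} + k = J^{3} + k = k + J^{3}$)
$G^{2}{\left(-4,B{\left(\left(x{\left(-1,-5 \right)} - 4\right) + 0 \right)} \right)} = \left(-4 + \left(3 + 3 \left(\left(\left(- \frac{1}{5}\right) \left(-5\right) - 4\right) + 0\right)^{2}\right)^{3}\right)^{2} = \left(-4 + \left(3 + 3 \left(\left(1 - 4\right) + 0\right)^{2}\right)^{3}\right)^{2} = \left(-4 + \left(3 + 3 \left(-3 + 0\right)^{2}\right)^{3}\right)^{2} = \left(-4 + \left(3 + 3 \left(-3\right)^{2}\right)^{3}\right)^{2} = \left(-4 + \left(3 + 3 \cdot 9\right)^{3}\right)^{2} = \left(-4 + \left(3 + 27\right)^{3}\right)^{2} = \left(-4 + 30^{3}\right)^{2} = \left(-4 + 27000\right)^{2} = 26996^{2} = 728784016$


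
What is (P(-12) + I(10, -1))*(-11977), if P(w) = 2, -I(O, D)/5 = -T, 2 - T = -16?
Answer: -1101884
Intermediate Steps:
T = 18 (T = 2 - 1*(-16) = 2 + 16 = 18)
I(O, D) = 90 (I(O, D) = -(-5)*18 = -5*(-18) = 90)
(P(-12) + I(10, -1))*(-11977) = (2 + 90)*(-11977) = 92*(-11977) = -1101884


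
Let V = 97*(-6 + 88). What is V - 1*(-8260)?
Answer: 16214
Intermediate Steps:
V = 7954 (V = 97*82 = 7954)
V - 1*(-8260) = 7954 - 1*(-8260) = 7954 + 8260 = 16214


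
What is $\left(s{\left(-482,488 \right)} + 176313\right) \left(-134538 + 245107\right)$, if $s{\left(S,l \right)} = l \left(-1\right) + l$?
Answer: $19494752097$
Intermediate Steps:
$s{\left(S,l \right)} = 0$ ($s{\left(S,l \right)} = - l + l = 0$)
$\left(s{\left(-482,488 \right)} + 176313\right) \left(-134538 + 245107\right) = \left(0 + 176313\right) \left(-134538 + 245107\right) = 176313 \cdot 110569 = 19494752097$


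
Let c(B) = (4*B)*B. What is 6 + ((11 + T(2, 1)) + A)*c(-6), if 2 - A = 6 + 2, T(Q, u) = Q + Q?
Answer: 1302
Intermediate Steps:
c(B) = 4*B**2
T(Q, u) = 2*Q
A = -6 (A = 2 - (6 + 2) = 2 - 1*8 = 2 - 8 = -6)
6 + ((11 + T(2, 1)) + A)*c(-6) = 6 + ((11 + 2*2) - 6)*(4*(-6)**2) = 6 + ((11 + 4) - 6)*(4*36) = 6 + (15 - 6)*144 = 6 + 9*144 = 6 + 1296 = 1302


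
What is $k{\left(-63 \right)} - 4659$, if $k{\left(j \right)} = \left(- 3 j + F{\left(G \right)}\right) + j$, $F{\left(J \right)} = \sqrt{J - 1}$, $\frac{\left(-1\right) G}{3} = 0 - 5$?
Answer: $-4533 + \sqrt{14} \approx -4529.3$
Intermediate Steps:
$G = 15$ ($G = - 3 \left(0 - 5\right) = \left(-3\right) \left(-5\right) = 15$)
$F{\left(J \right)} = \sqrt{-1 + J}$
$k{\left(j \right)} = \sqrt{14} - 2 j$ ($k{\left(j \right)} = \left(- 3 j + \sqrt{-1 + 15}\right) + j = \left(- 3 j + \sqrt{14}\right) + j = \left(\sqrt{14} - 3 j\right) + j = \sqrt{14} - 2 j$)
$k{\left(-63 \right)} - 4659 = \left(\sqrt{14} - -126\right) - 4659 = \left(\sqrt{14} + 126\right) - 4659 = \left(126 + \sqrt{14}\right) - 4659 = -4533 + \sqrt{14}$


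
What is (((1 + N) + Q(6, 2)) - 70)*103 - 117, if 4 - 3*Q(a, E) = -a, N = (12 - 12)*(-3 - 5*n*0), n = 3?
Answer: -20642/3 ≈ -6880.7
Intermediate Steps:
N = 0 (N = (12 - 12)*(-3 - 5*3*0) = 0*(-3 - 15*0) = 0*(-3 + 0) = 0*(-3) = 0)
Q(a, E) = 4/3 + a/3 (Q(a, E) = 4/3 - (-1)*a/3 = 4/3 + a/3)
(((1 + N) + Q(6, 2)) - 70)*103 - 117 = (((1 + 0) + (4/3 + (⅓)*6)) - 70)*103 - 117 = ((1 + (4/3 + 2)) - 70)*103 - 117 = ((1 + 10/3) - 70)*103 - 117 = (13/3 - 70)*103 - 117 = -197/3*103 - 117 = -20291/3 - 117 = -20642/3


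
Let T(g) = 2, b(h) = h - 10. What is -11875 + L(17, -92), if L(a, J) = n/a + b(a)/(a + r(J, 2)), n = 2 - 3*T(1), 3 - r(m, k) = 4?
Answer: -3229945/272 ≈ -11875.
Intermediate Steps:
r(m, k) = -1 (r(m, k) = 3 - 1*4 = 3 - 4 = -1)
b(h) = -10 + h
n = -4 (n = 2 - 3*2 = 2 - 6 = -4)
L(a, J) = -4/a + (-10 + a)/(-1 + a) (L(a, J) = -4/a + (-10 + a)/(a - 1) = -4/a + (-10 + a)/(-1 + a))
-11875 + L(17, -92) = -11875 + (4 + 17² - 14*17)/(17*(-1 + 17)) = -11875 + (1/17)*(4 + 289 - 238)/16 = -11875 + (1/17)*(1/16)*55 = -11875 + 55/272 = -3229945/272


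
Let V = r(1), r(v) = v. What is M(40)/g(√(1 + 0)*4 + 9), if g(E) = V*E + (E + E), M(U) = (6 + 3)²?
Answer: 27/13 ≈ 2.0769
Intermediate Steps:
V = 1
M(U) = 81 (M(U) = 9² = 81)
g(E) = 3*E (g(E) = 1*E + (E + E) = E + 2*E = 3*E)
M(40)/g(√(1 + 0)*4 + 9) = 81/((3*(√(1 + 0)*4 + 9))) = 81/((3*(√1*4 + 9))) = 81/((3*(1*4 + 9))) = 81/((3*(4 + 9))) = 81/((3*13)) = 81/39 = 81*(1/39) = 27/13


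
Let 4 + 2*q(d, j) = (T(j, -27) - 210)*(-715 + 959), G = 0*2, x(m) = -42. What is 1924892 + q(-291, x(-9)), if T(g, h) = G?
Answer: 1899270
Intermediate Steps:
G = 0
T(g, h) = 0
q(d, j) = -25622 (q(d, j) = -2 + ((0 - 210)*(-715 + 959))/2 = -2 + (-210*244)/2 = -2 + (1/2)*(-51240) = -2 - 25620 = -25622)
1924892 + q(-291, x(-9)) = 1924892 - 25622 = 1899270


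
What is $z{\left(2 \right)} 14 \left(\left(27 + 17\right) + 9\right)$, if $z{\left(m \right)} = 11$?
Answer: $8162$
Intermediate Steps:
$z{\left(2 \right)} 14 \left(\left(27 + 17\right) + 9\right) = 11 \cdot 14 \left(\left(27 + 17\right) + 9\right) = 154 \left(44 + 9\right) = 154 \cdot 53 = 8162$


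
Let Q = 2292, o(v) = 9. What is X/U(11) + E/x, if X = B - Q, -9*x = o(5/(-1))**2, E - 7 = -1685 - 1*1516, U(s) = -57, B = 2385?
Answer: 60407/171 ≈ 353.26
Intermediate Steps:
E = -3194 (E = 7 + (-1685 - 1*1516) = 7 + (-1685 - 1516) = 7 - 3201 = -3194)
x = -9 (x = -1/9*9**2 = -1/9*81 = -9)
X = 93 (X = 2385 - 1*2292 = 2385 - 2292 = 93)
X/U(11) + E/x = 93/(-57) - 3194/(-9) = 93*(-1/57) - 3194*(-1/9) = -31/19 + 3194/9 = 60407/171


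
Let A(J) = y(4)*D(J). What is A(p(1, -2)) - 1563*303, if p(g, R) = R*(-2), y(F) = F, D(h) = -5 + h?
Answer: -473593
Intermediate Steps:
p(g, R) = -2*R
A(J) = -20 + 4*J (A(J) = 4*(-5 + J) = -20 + 4*J)
A(p(1, -2)) - 1563*303 = (-20 + 4*(-2*(-2))) - 1563*303 = (-20 + 4*4) - 473589 = (-20 + 16) - 473589 = -4 - 473589 = -473593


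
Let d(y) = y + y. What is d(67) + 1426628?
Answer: 1426762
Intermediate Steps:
d(y) = 2*y
d(67) + 1426628 = 2*67 + 1426628 = 134 + 1426628 = 1426762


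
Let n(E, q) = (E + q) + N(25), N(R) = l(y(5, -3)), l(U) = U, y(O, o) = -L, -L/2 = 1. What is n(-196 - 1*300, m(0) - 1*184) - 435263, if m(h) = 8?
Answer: -435933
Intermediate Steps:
L = -2 (L = -2*1 = -2)
y(O, o) = 2 (y(O, o) = -1*(-2) = 2)
N(R) = 2
n(E, q) = 2 + E + q (n(E, q) = (E + q) + 2 = 2 + E + q)
n(-196 - 1*300, m(0) - 1*184) - 435263 = (2 + (-196 - 1*300) + (8 - 1*184)) - 435263 = (2 + (-196 - 300) + (8 - 184)) - 435263 = (2 - 496 - 176) - 435263 = -670 - 435263 = -435933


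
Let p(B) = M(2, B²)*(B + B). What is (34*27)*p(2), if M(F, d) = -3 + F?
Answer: -3672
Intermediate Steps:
p(B) = -2*B (p(B) = (-3 + 2)*(B + B) = -2*B)
(34*27)*p(2) = (34*27)*(-2*2) = 918*(-4) = -3672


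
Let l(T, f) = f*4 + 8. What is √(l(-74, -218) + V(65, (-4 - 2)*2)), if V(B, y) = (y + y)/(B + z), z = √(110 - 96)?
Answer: I*√(864 + 24/(65 + √14)) ≈ 29.4*I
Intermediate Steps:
z = √14 ≈ 3.7417
l(T, f) = 8 + 4*f (l(T, f) = 4*f + 8 = 8 + 4*f)
V(B, y) = 2*y/(B + √14) (V(B, y) = (y + y)/(B + √14) = (2*y)/(B + √14) = 2*y/(B + √14))
√(l(-74, -218) + V(65, (-4 - 2)*2)) = √((8 + 4*(-218)) + 2*((-4 - 2)*2)/(65 + √14)) = √((8 - 872) + 2*(-6*2)/(65 + √14)) = √(-864 + 2*(-12)/(65 + √14)) = √(-864 - 24/(65 + √14))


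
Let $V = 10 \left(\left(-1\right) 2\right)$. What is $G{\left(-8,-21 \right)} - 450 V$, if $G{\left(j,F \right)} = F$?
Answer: $8979$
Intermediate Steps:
$V = -20$ ($V = 10 \left(-2\right) = -20$)
$G{\left(-8,-21 \right)} - 450 V = -21 - -9000 = -21 + 9000 = 8979$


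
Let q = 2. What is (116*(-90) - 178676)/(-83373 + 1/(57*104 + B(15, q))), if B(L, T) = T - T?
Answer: 1121079648/494235143 ≈ 2.2683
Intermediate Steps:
B(L, T) = 0
(116*(-90) - 178676)/(-83373 + 1/(57*104 + B(15, q))) = (116*(-90) - 178676)/(-83373 + 1/(57*104 + 0)) = (-10440 - 178676)/(-83373 + 1/(5928 + 0)) = -189116/(-83373 + 1/5928) = -189116/(-494235143/5928) = -189116*(-5928/494235143) = 1121079648/494235143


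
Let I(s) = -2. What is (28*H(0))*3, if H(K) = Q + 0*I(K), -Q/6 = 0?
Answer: 0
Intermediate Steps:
Q = 0 (Q = -6*0 = 0)
H(K) = 0 (H(K) = 0 + 0*(-2) = 0 + 0 = 0)
(28*H(0))*3 = (28*0)*3 = 0*3 = 0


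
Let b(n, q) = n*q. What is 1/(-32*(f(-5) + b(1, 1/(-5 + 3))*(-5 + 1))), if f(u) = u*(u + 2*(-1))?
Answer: -1/1184 ≈ -0.00084459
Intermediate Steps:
f(u) = u*(-2 + u) (f(u) = u*(u - 2) = u*(-2 + u))
1/(-32*(f(-5) + b(1, 1/(-5 + 3))*(-5 + 1))) = 1/(-32*(-5*(-2 - 5) + (1/(-5 + 3))*(-5 + 1))) = 1/(-32*(-5*(-7) + (1/(-2))*(-4))) = 1/(-32*(35 + (1*(-½))*(-4))) = 1/(-32*(35 - ½*(-4))) = 1/(-32*(35 + 2)) = 1/(-32*37) = 1/(-1184) = -1/1184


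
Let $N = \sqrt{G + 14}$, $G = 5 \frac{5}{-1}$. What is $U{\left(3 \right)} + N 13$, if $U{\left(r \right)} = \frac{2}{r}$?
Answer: $\frac{2}{3} + 13 i \sqrt{11} \approx 0.66667 + 43.116 i$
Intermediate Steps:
$G = -25$ ($G = 5 \cdot 5 \left(-1\right) = 5 \left(-5\right) = -25$)
$N = i \sqrt{11}$ ($N = \sqrt{-25 + 14} = \sqrt{-11} = i \sqrt{11} \approx 3.3166 i$)
$U{\left(3 \right)} + N 13 = \frac{2}{3} + i \sqrt{11} \cdot 13 = 2 \cdot \frac{1}{3} + 13 i \sqrt{11} = \frac{2}{3} + 13 i \sqrt{11}$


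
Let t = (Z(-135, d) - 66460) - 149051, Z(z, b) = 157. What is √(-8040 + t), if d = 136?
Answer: I*√223394 ≈ 472.65*I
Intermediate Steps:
t = -215354 (t = (157 - 66460) - 149051 = -66303 - 149051 = -215354)
√(-8040 + t) = √(-8040 - 215354) = √(-223394) = I*√223394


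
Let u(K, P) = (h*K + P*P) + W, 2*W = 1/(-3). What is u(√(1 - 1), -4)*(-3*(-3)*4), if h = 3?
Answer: 570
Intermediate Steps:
W = -⅙ (W = (1/(-3))/2 = (1*(-⅓))/2 = (½)*(-⅓) = -⅙ ≈ -0.16667)
u(K, P) = -⅙ + P² + 3*K (u(K, P) = (3*K + P*P) - ⅙ = (3*K + P²) - ⅙ = (P² + 3*K) - ⅙ = -⅙ + P² + 3*K)
u(√(1 - 1), -4)*(-3*(-3)*4) = (-⅙ + (-4)² + 3*√(1 - 1))*(-3*(-3)*4) = (-⅙ + 16 + 3*√0)*(9*4) = (-⅙ + 16 + 3*0)*36 = (-⅙ + 16 + 0)*36 = (95/6)*36 = 570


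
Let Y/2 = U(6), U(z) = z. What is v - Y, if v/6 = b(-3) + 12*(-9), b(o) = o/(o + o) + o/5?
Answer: -3303/5 ≈ -660.60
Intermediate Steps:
Y = 12 (Y = 2*6 = 12)
b(o) = ½ + o/5 (b(o) = o/((2*o)) + o*(⅕) = o*(1/(2*o)) + o/5 = ½ + o/5)
v = -3243/5 (v = 6*((½ + (⅕)*(-3)) + 12*(-9)) = 6*((½ - ⅗) - 108) = 6*(-⅒ - 108) = 6*(-1081/10) = -3243/5 ≈ -648.60)
v - Y = -3243/5 - 1*12 = -3243/5 - 12 = -3303/5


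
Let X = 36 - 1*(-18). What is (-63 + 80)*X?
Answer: 918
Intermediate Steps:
X = 54 (X = 36 + 18 = 54)
(-63 + 80)*X = (-63 + 80)*54 = 17*54 = 918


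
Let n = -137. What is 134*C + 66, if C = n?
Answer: -18292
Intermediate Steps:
C = -137
134*C + 66 = 134*(-137) + 66 = -18358 + 66 = -18292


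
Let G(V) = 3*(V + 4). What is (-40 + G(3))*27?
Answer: -513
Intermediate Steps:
G(V) = 12 + 3*V (G(V) = 3*(4 + V) = 12 + 3*V)
(-40 + G(3))*27 = (-40 + (12 + 3*3))*27 = (-40 + (12 + 9))*27 = (-40 + 21)*27 = -19*27 = -513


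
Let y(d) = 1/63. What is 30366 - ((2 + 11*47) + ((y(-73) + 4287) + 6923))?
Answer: 1174130/63 ≈ 18637.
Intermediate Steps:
y(d) = 1/63
30366 - ((2 + 11*47) + ((y(-73) + 4287) + 6923)) = 30366 - ((2 + 11*47) + ((1/63 + 4287) + 6923)) = 30366 - ((2 + 517) + (270082/63 + 6923)) = 30366 - (519 + 706231/63) = 30366 - 1*738928/63 = 30366 - 738928/63 = 1174130/63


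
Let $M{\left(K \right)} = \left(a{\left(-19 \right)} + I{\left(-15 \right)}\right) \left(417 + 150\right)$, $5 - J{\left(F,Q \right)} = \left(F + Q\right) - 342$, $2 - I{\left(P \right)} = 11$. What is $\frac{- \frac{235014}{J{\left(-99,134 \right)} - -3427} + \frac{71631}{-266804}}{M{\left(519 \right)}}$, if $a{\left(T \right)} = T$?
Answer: $\frac{20990167855}{5279194185552} \approx 0.003976$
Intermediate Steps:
$I{\left(P \right)} = -9$ ($I{\left(P \right)} = 2 - 11 = -9$)
$J{\left(F,Q \right)} = 347 - F - Q$ ($J{\left(F,Q \right)} = 5 - \left(\left(F + Q\right) - 342\right) = 5 - \left(-342 + F + Q\right) = 347 - F - Q$)
$M{\left(K \right)} = -15876$ ($M{\left(K \right)} = \left(-19 - 9\right) \left(417 + 150\right) = \left(-28\right) 567 = -15876$)
$\frac{- \frac{235014}{J{\left(-99,134 \right)} - -3427} + \frac{71631}{-266804}}{M{\left(519 \right)}} = \frac{- \frac{235014}{\left(347 - -99 - 134\right) - -3427} + \frac{71631}{-266804}}{-15876} = \left(- \frac{235014}{\left(347 + 99 - 134\right) + 3427} + 71631 \left(- \frac{1}{266804}\right)\right) \left(- \frac{1}{15876}\right) = \left(- \frac{235014}{312 + 3427} - \frac{71631}{266804}\right) \left(- \frac{1}{15876}\right) = \left(- \frac{235014}{3739} - \frac{71631}{266804}\right) \left(- \frac{1}{15876}\right) = \left(- \frac{62970503565}{997580156}\right) \left(- \frac{1}{15876}\right) = \frac{20990167855}{5279194185552}$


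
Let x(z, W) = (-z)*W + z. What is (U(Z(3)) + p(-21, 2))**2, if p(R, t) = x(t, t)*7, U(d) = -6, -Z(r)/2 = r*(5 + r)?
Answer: 400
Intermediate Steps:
x(z, W) = z - W*z (x(z, W) = -W*z + z = z - W*z)
Z(r) = -2*r*(5 + r)
p(R, t) = 7*t*(1 - t) (p(R, t) = (t*(1 - t))*7 = 7*t*(1 - t))
(U(Z(3)) + p(-21, 2))**2 = (-6 + 7*2*(1 - 1*2))**2 = (-6 + 7*2*(1 - 2))**2 = (-6 + 7*2*(-1))**2 = (-6 - 14)**2 = (-20)**2 = 400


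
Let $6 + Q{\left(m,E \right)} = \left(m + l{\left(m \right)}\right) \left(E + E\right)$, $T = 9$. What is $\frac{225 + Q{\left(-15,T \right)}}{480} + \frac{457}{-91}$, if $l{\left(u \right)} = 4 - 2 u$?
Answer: $- \frac{56103}{14560} \approx -3.8532$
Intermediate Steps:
$Q{\left(m,E \right)} = -6 + 2 E \left(4 - m\right)$ ($Q{\left(m,E \right)} = -6 + \left(m - \left(-4 + 2 m\right)\right) \left(E + E\right) = -6 + \left(4 - m\right) 2 E = -6 + 2 E \left(4 - m\right)$)
$\frac{225 + Q{\left(-15,T \right)}}{480} + \frac{457}{-91} = \frac{225 - \left(-66 - 270\right)}{480} + \frac{457}{-91} = \left(225 + \left(-6 + 72 + 270\right)\right) \frac{1}{480} + 457 \left(- \frac{1}{91}\right) = \left(225 + 336\right) \frac{1}{480} - \frac{457}{91} = 561 \cdot \frac{1}{480} - \frac{457}{91} = \frac{187}{160} - \frac{457}{91} = - \frac{56103}{14560}$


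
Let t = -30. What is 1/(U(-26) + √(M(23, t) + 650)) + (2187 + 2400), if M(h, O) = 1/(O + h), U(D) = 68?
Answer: 127606229/27819 - √31843/27819 ≈ 4587.0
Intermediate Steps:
1/(U(-26) + √(M(23, t) + 650)) + (2187 + 2400) = 1/(68 + √(1/(-30 + 23) + 650)) + (2187 + 2400) = 1/(68 + √(1/(-7) + 650)) + 4587 = 1/(68 + √(-⅐ + 650)) + 4587 = 1/(68 + √(4549/7)) + 4587 = 1/(68 + √31843/7) + 4587 = 4587 + 1/(68 + √31843/7)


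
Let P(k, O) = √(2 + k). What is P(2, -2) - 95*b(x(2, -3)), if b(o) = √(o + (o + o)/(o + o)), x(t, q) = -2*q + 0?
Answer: 2 - 95*√7 ≈ -249.35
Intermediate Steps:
x(t, q) = -2*q
b(o) = √(1 + o) (b(o) = √(o + (2*o)/((2*o))) = √(o + (2*o)*(1/(2*o))) = √(o + 1) = √(1 + o))
P(2, -2) - 95*b(x(2, -3)) = √(2 + 2) - 95*√(1 - 2*(-3)) = √4 - 95*√(1 + 6) = 2 - 95*√7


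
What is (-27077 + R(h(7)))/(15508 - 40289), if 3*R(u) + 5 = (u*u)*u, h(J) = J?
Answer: 80893/74343 ≈ 1.0881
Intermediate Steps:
R(u) = -5/3 + u³/3 (R(u) = -5/3 + ((u*u)*u)/3 = -5/3 + (u²*u)/3 = -5/3 + u³/3)
(-27077 + R(h(7)))/(15508 - 40289) = (-27077 + (-5/3 + (⅓)*7³))/(15508 - 40289) = (-27077 + (-5/3 + (⅓)*343))/(-24781) = (-27077 + (-5/3 + 343/3))*(-1/24781) = (-27077 + 338/3)*(-1/24781) = -80893/3*(-1/24781) = 80893/74343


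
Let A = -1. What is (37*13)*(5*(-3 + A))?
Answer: -9620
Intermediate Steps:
(37*13)*(5*(-3 + A)) = (37*13)*(5*(-3 - 1)) = 481*(5*(-4)) = 481*(-20) = -9620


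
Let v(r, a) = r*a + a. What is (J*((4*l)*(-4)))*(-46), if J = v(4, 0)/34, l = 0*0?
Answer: 0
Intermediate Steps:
v(r, a) = a + a*r (v(r, a) = a*r + a = a + a*r)
l = 0
J = 0 (J = (0*(1 + 4))/34 = (0*5)*(1/34) = 0*(1/34) = 0)
(J*((4*l)*(-4)))*(-46) = (0*((4*0)*(-4)))*(-46) = (0*(0*(-4)))*(-46) = (0*0)*(-46) = 0*(-46) = 0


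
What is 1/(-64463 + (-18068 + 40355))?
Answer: -1/42176 ≈ -2.3710e-5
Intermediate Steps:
1/(-64463 + (-18068 + 40355)) = 1/(-64463 + 22287) = 1/(-42176) = -1/42176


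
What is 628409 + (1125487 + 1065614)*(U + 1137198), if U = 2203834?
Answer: 7320539184641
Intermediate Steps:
628409 + (1125487 + 1065614)*(U + 1137198) = 628409 + (1125487 + 1065614)*(2203834 + 1137198) = 628409 + 2191101*3341032 = 628409 + 7320538556232 = 7320539184641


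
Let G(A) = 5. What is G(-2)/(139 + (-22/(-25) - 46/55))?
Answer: 1375/38237 ≈ 0.035960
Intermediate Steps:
G(-2)/(139 + (-22/(-25) - 46/55)) = 5/(139 + (-22/(-25) - 46/55)) = 5/(139 + (-22*(-1/25) - 46*1/55)) = 5/(139 + (22/25 - 46/55)) = 5/(139 + 12/275) = 5/(38237/275) = 5*(275/38237) = 1375/38237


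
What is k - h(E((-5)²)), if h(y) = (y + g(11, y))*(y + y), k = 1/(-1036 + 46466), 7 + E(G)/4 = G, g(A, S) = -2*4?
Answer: -418682879/45430 ≈ -9216.0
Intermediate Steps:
g(A, S) = -8
E(G) = -28 + 4*G
k = 1/45430 ≈ 2.2012e-5
h(y) = 2*y*(-8 + y) (h(y) = (y - 8)*(y + y) = (-8 + y)*(2*y) = 2*y*(-8 + y))
k - h(E((-5)²)) = 1/45430 - 2*(-28 + 4*(-5)²)*(-8 + (-28 + 4*(-5)²)) = 1/45430 - 2*(-28 + 4*25)*(-8 + (-28 + 4*25)) = 1/45430 - 2*(-28 + 100)*(-8 + (-28 + 100)) = 1/45430 - 2*72*(-8 + 72) = 1/45430 - 2*72*64 = 1/45430 - 1*9216 = 1/45430 - 9216 = -418682879/45430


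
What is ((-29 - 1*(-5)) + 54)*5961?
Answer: 178830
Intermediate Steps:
((-29 - 1*(-5)) + 54)*5961 = ((-29 + 5) + 54)*5961 = (-24 + 54)*5961 = 30*5961 = 178830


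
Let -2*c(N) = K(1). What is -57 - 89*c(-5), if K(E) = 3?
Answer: 153/2 ≈ 76.500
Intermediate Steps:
c(N) = -3/2 (c(N) = -1/2*3 = -3/2)
-57 - 89*c(-5) = -57 - 89*(-3/2) = -57 + 267/2 = 153/2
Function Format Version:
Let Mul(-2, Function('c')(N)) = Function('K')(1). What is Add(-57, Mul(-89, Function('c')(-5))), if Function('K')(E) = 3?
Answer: Rational(153, 2) ≈ 76.500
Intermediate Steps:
Function('c')(N) = Rational(-3, 2) (Function('c')(N) = Mul(Rational(-1, 2), 3) = Rational(-3, 2))
Add(-57, Mul(-89, Function('c')(-5))) = Add(-57, Mul(-89, Rational(-3, 2))) = Add(-57, Rational(267, 2)) = Rational(153, 2)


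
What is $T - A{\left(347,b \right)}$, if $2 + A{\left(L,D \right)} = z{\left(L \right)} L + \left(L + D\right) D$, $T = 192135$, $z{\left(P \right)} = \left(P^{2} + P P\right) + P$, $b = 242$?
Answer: $-83634656$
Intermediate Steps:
$z{\left(P \right)} = P + 2 P^{2}$ ($z{\left(P \right)} = \left(P^{2} + P^{2}\right) + P = 2 P^{2} + P = P + 2 P^{2}$)
$A{\left(L,D \right)} = -2 + D \left(D + L\right) + L^{2} \left(1 + 2 L\right)$ ($A{\left(L,D \right)} = -2 + \left(L \left(1 + 2 L\right) L + \left(L + D\right) D\right) = -2 + \left(L^{2} \left(1 + 2 L\right) + \left(D + L\right) D\right) = -2 + \left(L^{2} \left(1 + 2 L\right) + D \left(D + L\right)\right) = -2 + \left(D \left(D + L\right) + L^{2} \left(1 + 2 L\right)\right) = -2 + D \left(D + L\right) + L^{2} \left(1 + 2 L\right)$)
$T - A{\left(347,b \right)} = 192135 - \left(-2 + 242^{2} + 242 \cdot 347 + 347^{2} \left(1 + 2 \cdot 347\right)\right) = 192135 - \left(-2 + 58564 + 83974 + 120409 \left(1 + 694\right)\right) = 192135 - \left(-2 + 58564 + 83974 + 120409 \cdot 695\right) = 192135 - \left(-2 + 58564 + 83974 + 83684255\right) = 192135 - 83826791 = -83634656$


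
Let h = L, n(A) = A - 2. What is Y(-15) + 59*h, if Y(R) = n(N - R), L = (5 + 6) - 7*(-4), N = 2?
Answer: 2316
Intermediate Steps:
L = 39 (L = 11 + 28 = 39)
n(A) = -2 + A
h = 39
Y(R) = -R (Y(R) = -2 + (2 - R) = -R)
Y(-15) + 59*h = -1*(-15) + 59*39 = 15 + 2301 = 2316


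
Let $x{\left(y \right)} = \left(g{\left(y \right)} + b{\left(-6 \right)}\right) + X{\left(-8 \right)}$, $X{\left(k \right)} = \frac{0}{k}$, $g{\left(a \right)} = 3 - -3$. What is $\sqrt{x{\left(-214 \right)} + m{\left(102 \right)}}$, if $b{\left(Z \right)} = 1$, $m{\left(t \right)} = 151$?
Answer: $\sqrt{158} \approx 12.57$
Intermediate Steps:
$g{\left(a \right)} = 6$ ($g{\left(a \right)} = 3 + 3 = 6$)
$X{\left(k \right)} = 0$
$x{\left(y \right)} = 7$ ($x{\left(y \right)} = \left(6 + 1\right) + 0 = 7 + 0 = 7$)
$\sqrt{x{\left(-214 \right)} + m{\left(102 \right)}} = \sqrt{7 + 151} = \sqrt{158}$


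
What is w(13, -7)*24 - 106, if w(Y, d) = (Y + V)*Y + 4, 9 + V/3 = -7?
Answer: -10930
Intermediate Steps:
V = -48 (V = -27 + 3*(-7) = -27 - 21 = -48)
w(Y, d) = 4 + Y*(-48 + Y) (w(Y, d) = (Y - 48)*Y + 4 = (-48 + Y)*Y + 4 = Y*(-48 + Y) + 4 = 4 + Y*(-48 + Y))
w(13, -7)*24 - 106 = (4 + 13**2 - 48*13)*24 - 106 = (4 + 169 - 624)*24 - 106 = -451*24 - 106 = -10824 - 106 = -10930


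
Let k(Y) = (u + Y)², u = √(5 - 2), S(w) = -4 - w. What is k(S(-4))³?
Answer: 27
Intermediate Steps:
u = √3 ≈ 1.7320
k(Y) = (Y + √3)² (k(Y) = (√3 + Y)² = (Y + √3)²)
k(S(-4))³ = (((-4 - 1*(-4)) + √3)²)³ = (((-4 + 4) + √3)²)³ = ((0 + √3)²)³ = ((√3)²)³ = 3³ = 27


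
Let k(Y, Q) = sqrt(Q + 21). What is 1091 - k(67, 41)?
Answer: 1091 - sqrt(62) ≈ 1083.1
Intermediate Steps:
k(Y, Q) = sqrt(21 + Q)
1091 - k(67, 41) = 1091 - sqrt(21 + 41) = 1091 - sqrt(62)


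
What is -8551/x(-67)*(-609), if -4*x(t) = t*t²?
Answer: 20830236/300763 ≈ 69.258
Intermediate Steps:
x(t) = -t³/4 (x(t) = -t*t²/4 = -t³/4)
-8551/x(-67)*(-609) = -8551/((-¼*(-67)³))*(-609) = -8551/((-¼*(-300763)))*(-609) = -8551/300763/4*(-609) = -8551*4/300763*(-609) = -34204/300763*(-609) = 20830236/300763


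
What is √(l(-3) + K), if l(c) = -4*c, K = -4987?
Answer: 5*I*√199 ≈ 70.534*I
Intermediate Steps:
√(l(-3) + K) = √(-4*(-3) - 4987) = √(12 - 4987) = √(-4975) = 5*I*√199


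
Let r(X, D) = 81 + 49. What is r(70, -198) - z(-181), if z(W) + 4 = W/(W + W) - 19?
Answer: 305/2 ≈ 152.50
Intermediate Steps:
r(X, D) = 130
z(W) = -45/2 (z(W) = -4 + (W/(W + W) - 19) = -4 + (W/((2*W)) - 19) = -4 + ((1/(2*W))*W - 19) = -4 + (½ - 19) = -4 - 37/2 = -45/2)
r(70, -198) - z(-181) = 130 - 1*(-45/2) = 130 + 45/2 = 305/2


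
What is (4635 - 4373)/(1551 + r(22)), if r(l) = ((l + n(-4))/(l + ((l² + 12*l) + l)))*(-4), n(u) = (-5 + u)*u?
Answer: 12969/76760 ≈ 0.16896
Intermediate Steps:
n(u) = u*(-5 + u)
r(l) = -4*(36 + l)/(l² + 14*l) (r(l) = ((l - 4*(-5 - 4))/(l + ((l² + 12*l) + l)))*(-4) = ((l - 4*(-9))/(l + (l² + 13*l)))*(-4) = ((l + 36)/(l² + 14*l))*(-4) = ((36 + l)/(l² + 14*l))*(-4) = -4*(36 + l)/(l² + 14*l))
(4635 - 4373)/(1551 + r(22)) = (4635 - 4373)/(1551 + 4*(-36 - 1*22)/(22*(14 + 22))) = 262/(1551 + 4*(1/22)*(-36 - 22)/36) = 262/(1551 + 4*(1/22)*(1/36)*(-58)) = 262/(1551 - 29/99) = 262/(153520/99) = 262*(99/153520) = 12969/76760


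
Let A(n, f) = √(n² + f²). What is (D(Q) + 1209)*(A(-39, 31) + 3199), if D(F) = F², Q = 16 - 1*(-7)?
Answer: 5559862 + 1738*√2482 ≈ 5.6464e+6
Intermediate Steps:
Q = 23 (Q = 16 + 7 = 23)
A(n, f) = √(f² + n²)
(D(Q) + 1209)*(A(-39, 31) + 3199) = (23² + 1209)*(√(31² + (-39)²) + 3199) = (529 + 1209)*(√(961 + 1521) + 3199) = 1738*(√2482 + 3199) = 1738*(3199 + √2482) = 5559862 + 1738*√2482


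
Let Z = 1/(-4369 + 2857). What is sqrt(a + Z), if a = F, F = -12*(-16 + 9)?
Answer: sqrt(5334294)/252 ≈ 9.1651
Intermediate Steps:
F = 84 (F = -12*(-7) = 84)
Z = -1/1512 (Z = 1/(-1512) = -1/1512 ≈ -0.00066138)
a = 84
sqrt(a + Z) = sqrt(84 - 1/1512) = sqrt(127007/1512) = sqrt(5334294)/252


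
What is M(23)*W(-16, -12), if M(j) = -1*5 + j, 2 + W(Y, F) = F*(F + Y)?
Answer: 6012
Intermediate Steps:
W(Y, F) = -2 + F*(F + Y)
M(j) = -5 + j
M(23)*W(-16, -12) = (-5 + 23)*(-2 + (-12)² - 12*(-16)) = 18*(-2 + 144 + 192) = 18*334 = 6012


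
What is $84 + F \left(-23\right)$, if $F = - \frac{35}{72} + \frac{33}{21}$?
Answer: $\frac{29755}{504} \approx 59.038$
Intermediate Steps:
$F = \frac{547}{504}$ ($F = \left(-35\right) \frac{1}{72} + 33 \cdot \frac{1}{21} = - \frac{35}{72} + \frac{11}{7} = \frac{547}{504} \approx 1.0853$)
$84 + F \left(-23\right) = 84 + \frac{547}{504} \left(-23\right) = 84 - \frac{12581}{504} = \frac{29755}{504}$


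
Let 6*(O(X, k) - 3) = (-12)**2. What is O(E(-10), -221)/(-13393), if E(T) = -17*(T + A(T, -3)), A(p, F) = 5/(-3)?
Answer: -27/13393 ≈ -0.0020160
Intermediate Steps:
A(p, F) = -5/3 (A(p, F) = 5*(-1/3) = -5/3)
E(T) = 85/3 - 17*T (E(T) = -17*(T - 5/3) = -17*(-5/3 + T) = 85/3 - 17*T)
O(X, k) = 27 (O(X, k) = 3 + (1/6)*(-12)**2 = 3 + (1/6)*144 = 3 + 24 = 27)
O(E(-10), -221)/(-13393) = 27/(-13393) = 27*(-1/13393) = -27/13393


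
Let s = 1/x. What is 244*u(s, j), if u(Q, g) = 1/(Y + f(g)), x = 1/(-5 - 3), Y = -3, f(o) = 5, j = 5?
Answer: 122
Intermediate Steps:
x = -⅛ (x = 1/(-8) = -⅛ ≈ -0.12500)
s = -8 (s = 1/(-⅛) = -8)
u(Q, g) = ½ (u(Q, g) = 1/(-3 + 5) = 1/2 = ½)
244*u(s, j) = 244*(½) = 122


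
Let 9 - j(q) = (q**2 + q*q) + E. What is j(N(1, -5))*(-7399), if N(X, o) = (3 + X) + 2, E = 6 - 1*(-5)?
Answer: 547526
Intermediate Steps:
E = 11 (E = 6 + 5 = 11)
N(X, o) = 5 + X
j(q) = -2 - 2*q**2 (j(q) = 9 - ((q**2 + q*q) + 11) = 9 - ((q**2 + q**2) + 11) = 9 - (2*q**2 + 11) = 9 - (11 + 2*q**2) = 9 + (-11 - 2*q**2) = -2 - 2*q**2)
j(N(1, -5))*(-7399) = (-2 - 2*(5 + 1)**2)*(-7399) = (-2 - 2*6**2)*(-7399) = (-2 - 2*36)*(-7399) = (-2 - 72)*(-7399) = -74*(-7399) = 547526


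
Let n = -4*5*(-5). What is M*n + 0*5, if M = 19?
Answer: 1900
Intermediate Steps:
n = 100 (n = -20*(-5) = 100)
M*n + 0*5 = 19*100 + 0*5 = 1900 + 0 = 1900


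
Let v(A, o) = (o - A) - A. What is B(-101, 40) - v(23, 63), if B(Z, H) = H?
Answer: 23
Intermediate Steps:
v(A, o) = o - 2*A
B(-101, 40) - v(23, 63) = 40 - (63 - 2*23) = 40 - (63 - 46) = 40 - 1*17 = 40 - 17 = 23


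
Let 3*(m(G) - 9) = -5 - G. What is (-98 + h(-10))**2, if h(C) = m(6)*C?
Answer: 206116/9 ≈ 22902.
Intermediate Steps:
m(G) = 22/3 - G/3 (m(G) = 9 + (-5 - G)/3 = 9 + (-5/3 - G/3) = 22/3 - G/3)
h(C) = 16*C/3 (h(C) = (22/3 - 1/3*6)*C = (22/3 - 2)*C = 16*C/3)
(-98 + h(-10))**2 = (-98 + (16/3)*(-10))**2 = (-98 - 160/3)**2 = (-454/3)**2 = 206116/9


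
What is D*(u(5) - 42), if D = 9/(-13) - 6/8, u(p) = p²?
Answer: 1275/52 ≈ 24.519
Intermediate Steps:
D = -75/52 (D = 9*(-1/13) - 6*⅛ = -9/13 - ¾ = -75/52 ≈ -1.4423)
D*(u(5) - 42) = -75*(5² - 42)/52 = -75*(25 - 42)/52 = -75/52*(-17) = 1275/52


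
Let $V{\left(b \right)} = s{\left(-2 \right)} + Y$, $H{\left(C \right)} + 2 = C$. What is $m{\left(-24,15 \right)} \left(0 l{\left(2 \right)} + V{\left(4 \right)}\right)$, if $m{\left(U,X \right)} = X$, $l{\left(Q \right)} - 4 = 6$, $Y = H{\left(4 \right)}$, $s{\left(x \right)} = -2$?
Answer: $0$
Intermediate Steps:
$H{\left(C \right)} = -2 + C$
$Y = 2$ ($Y = -2 + 4 = 2$)
$l{\left(Q \right)} = 10$ ($l{\left(Q \right)} = 4 + 6 = 10$)
$V{\left(b \right)} = 0$ ($V{\left(b \right)} = -2 + 2 = 0$)
$m{\left(-24,15 \right)} \left(0 l{\left(2 \right)} + V{\left(4 \right)}\right) = 15 \left(0 \cdot 10 + 0\right) = 15 \left(0 + 0\right) = 15 \cdot 0 = 0$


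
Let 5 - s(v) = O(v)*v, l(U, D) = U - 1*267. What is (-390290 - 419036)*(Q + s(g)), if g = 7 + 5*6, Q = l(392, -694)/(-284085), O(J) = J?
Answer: 62721480599638/56817 ≈ 1.1039e+9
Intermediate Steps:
l(U, D) = -267 + U (l(U, D) = U - 267 = -267 + U)
Q = -25/56817 (Q = (-267 + 392)/(-284085) = 125*(-1/284085) = -25/56817 ≈ -0.00044001)
g = 37 (g = 7 + 30 = 37)
s(v) = 5 - v² (s(v) = 5 - v*v = 5 - v²)
(-390290 - 419036)*(Q + s(g)) = (-390290 - 419036)*(-25/56817 + (5 - 1*37²)) = -809326*(-25/56817 + (5 - 1*1369)) = -809326*(-25/56817 + (5 - 1369)) = -809326*(-25/56817 - 1364) = -809326*(-77498413/56817) = 62721480599638/56817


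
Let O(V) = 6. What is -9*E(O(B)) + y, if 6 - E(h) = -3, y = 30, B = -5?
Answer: -51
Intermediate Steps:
E(h) = 9 (E(h) = 6 - 1*(-3) = 6 + 3 = 9)
-9*E(O(B)) + y = -9*9 + 30 = -81 + 30 = -51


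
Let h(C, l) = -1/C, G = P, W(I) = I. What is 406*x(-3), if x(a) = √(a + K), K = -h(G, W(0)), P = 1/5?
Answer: 406*√2 ≈ 574.17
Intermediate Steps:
P = ⅕ ≈ 0.20000
G = ⅕ ≈ 0.20000
K = 5 (K = -(-1)/⅕ = -(-1)*5 = -1*(-5) = 5)
x(a) = √(5 + a) (x(a) = √(a + 5) = √(5 + a))
406*x(-3) = 406*√(5 - 3) = 406*√2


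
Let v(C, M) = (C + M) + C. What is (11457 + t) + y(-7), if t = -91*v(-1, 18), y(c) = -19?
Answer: 9982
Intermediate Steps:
v(C, M) = M + 2*C
t = -1456 (t = -91*(18 + 2*(-1)) = -91*(18 - 2) = -91*16 = -1456)
(11457 + t) + y(-7) = (11457 - 1456) - 19 = 10001 - 19 = 9982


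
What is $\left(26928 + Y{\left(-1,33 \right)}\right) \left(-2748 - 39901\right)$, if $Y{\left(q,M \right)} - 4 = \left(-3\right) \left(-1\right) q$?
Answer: $-1148494921$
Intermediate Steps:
$Y{\left(q,M \right)} = 4 + 3 q$ ($Y{\left(q,M \right)} = 4 + \left(-3\right) \left(-1\right) q = 4 + 3 q$)
$\left(26928 + Y{\left(-1,33 \right)}\right) \left(-2748 - 39901\right) = \left(26928 + \left(4 + 3 \left(-1\right)\right)\right) \left(-2748 - 39901\right) = \left(26928 + \left(4 - 3\right)\right) \left(-42649\right) = \left(26928 + 1\right) \left(-42649\right) = 26929 \left(-42649\right) = -1148494921$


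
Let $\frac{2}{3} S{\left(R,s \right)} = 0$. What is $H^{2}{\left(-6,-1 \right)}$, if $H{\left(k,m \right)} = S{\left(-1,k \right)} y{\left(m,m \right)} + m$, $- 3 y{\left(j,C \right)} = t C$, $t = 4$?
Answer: $1$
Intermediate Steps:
$S{\left(R,s \right)} = 0$ ($S{\left(R,s \right)} = \frac{3}{2} \cdot 0 = 0$)
$y{\left(j,C \right)} = - \frac{4 C}{3}$
$H{\left(k,m \right)} = m$ ($H{\left(k,m \right)} = 0 \left(- \frac{4 m}{3}\right) + m = 0 + m = m$)
$H^{2}{\left(-6,-1 \right)} = \left(-1\right)^{2} = 1$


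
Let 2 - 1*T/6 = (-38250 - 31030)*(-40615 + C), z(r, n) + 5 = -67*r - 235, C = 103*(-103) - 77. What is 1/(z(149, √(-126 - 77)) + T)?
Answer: -1/21324809891 ≈ -4.6894e-11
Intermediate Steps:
C = -10686 (C = -10609 - 77 = -10686)
z(r, n) = -240 - 67*r (z(r, n) = -5 + (-67*r - 235) = -5 + (-235 - 67*r) = -240 - 67*r)
T = -21324799668 (T = 12 - 6*(-38250 - 31030)*(-40615 - 10686) = 12 - (-415680)*(-51301) = 12 - 6*3554133280 = 12 - 21324799680 = -21324799668)
1/(z(149, √(-126 - 77)) + T) = 1/((-240 - 67*149) - 21324799668) = 1/((-240 - 9983) - 21324799668) = 1/(-10223 - 21324799668) = 1/(-21324809891) = -1/21324809891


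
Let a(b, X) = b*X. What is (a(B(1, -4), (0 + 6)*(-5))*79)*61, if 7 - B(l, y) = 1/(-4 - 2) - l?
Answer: -1180655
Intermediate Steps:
B(l, y) = 43/6 + l (B(l, y) = 7 - (1/(-4 - 2) - l) = 7 - (1/(-6) - l) = 7 - (-⅙ - l) = 7 + (⅙ + l) = 43/6 + l)
a(b, X) = X*b
(a(B(1, -4), (0 + 6)*(-5))*79)*61 = ((((0 + 6)*(-5))*(43/6 + 1))*79)*61 = (((6*(-5))*(49/6))*79)*61 = (-30*49/6*79)*61 = -245*79*61 = -19355*61 = -1180655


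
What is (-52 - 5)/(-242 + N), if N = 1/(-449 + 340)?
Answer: 2071/8793 ≈ 0.23553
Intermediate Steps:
N = -1/109 (N = 1/(-109) = -1/109 ≈ -0.0091743)
(-52 - 5)/(-242 + N) = (-52 - 5)/(-242 - 1/109) = -57/(-26379/109) = -57*(-109/26379) = 2071/8793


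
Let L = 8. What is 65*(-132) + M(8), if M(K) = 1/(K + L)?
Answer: -137279/16 ≈ -8579.9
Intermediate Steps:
M(K) = 1/(8 + K) (M(K) = 1/(K + 8) = 1/(8 + K))
65*(-132) + M(8) = 65*(-132) + 1/(8 + 8) = -8580 + 1/16 = -137279/16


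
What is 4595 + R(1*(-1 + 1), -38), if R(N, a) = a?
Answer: 4557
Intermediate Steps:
4595 + R(1*(-1 + 1), -38) = 4595 - 38 = 4557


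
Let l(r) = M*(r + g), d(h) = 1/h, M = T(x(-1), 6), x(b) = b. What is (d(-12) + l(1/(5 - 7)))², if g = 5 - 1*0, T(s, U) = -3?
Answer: 26569/144 ≈ 184.51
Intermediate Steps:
M = -3
g = 5 (g = 5 + 0 = 5)
l(r) = -15 - 3*r (l(r) = -3*(r + 5) = -3*(5 + r) = -15 - 3*r)
(d(-12) + l(1/(5 - 7)))² = (1/(-12) + (-15 - 3/(5 - 7)))² = (-1/12 + (-15 - 3/(-2)))² = (-1/12 + (-15 - 3*(-½)))² = (-1/12 + (-15 + 3/2))² = (-1/12 - 27/2)² = (-163/12)² = 26569/144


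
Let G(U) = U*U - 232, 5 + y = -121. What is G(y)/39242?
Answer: 7822/19621 ≈ 0.39865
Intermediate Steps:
y = -126 (y = -5 - 121 = -126)
G(U) = -232 + U**2 (G(U) = U**2 - 232 = -232 + U**2)
G(y)/39242 = (-232 + (-126)**2)/39242 = (-232 + 15876)*(1/39242) = 15644*(1/39242) = 7822/19621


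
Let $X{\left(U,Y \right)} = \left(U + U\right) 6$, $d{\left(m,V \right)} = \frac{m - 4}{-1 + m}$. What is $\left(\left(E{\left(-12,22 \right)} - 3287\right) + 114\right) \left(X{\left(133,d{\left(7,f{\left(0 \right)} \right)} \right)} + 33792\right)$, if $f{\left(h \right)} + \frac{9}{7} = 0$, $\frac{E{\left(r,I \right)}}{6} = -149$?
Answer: $-143922996$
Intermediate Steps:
$E{\left(r,I \right)} = -894$ ($E{\left(r,I \right)} = 6 \left(-149\right) = -894$)
$f{\left(h \right)} = - \frac{9}{7}$ ($f{\left(h \right)} = - \frac{9}{7} + 0 = - \frac{9}{7}$)
$d{\left(m,V \right)} = \frac{-4 + m}{-1 + m}$
$X{\left(U,Y \right)} = 12 U$ ($X{\left(U,Y \right)} = 2 U 6 = 12 U$)
$\left(\left(E{\left(-12,22 \right)} - 3287\right) + 114\right) \left(X{\left(133,d{\left(7,f{\left(0 \right)} \right)} \right)} + 33792\right) = \left(\left(-894 - 3287\right) + 114\right) \left(12 \cdot 133 + 33792\right) = \left(\left(-894 - 3287\right) + 114\right) \left(1596 + 33792\right) = \left(-4181 + 114\right) 35388 = \left(-4067\right) 35388 = -143922996$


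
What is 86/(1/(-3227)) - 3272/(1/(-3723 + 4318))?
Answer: -2224362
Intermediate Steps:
86/(1/(-3227)) - 3272/(1/(-3723 + 4318)) = 86/(-1/3227) - 3272/(1/595) = 86*(-3227) - 3272/1/595 = -277522 - 3272*595 = -277522 - 1946840 = -2224362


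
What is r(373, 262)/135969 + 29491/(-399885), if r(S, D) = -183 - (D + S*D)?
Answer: -4807441346/6041329285 ≈ -0.79576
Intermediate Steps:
r(S, D) = -183 - D - D*S (r(S, D) = -183 - (D + D*S) = -183 + (-D - D*S) = -183 - D - D*S)
r(373, 262)/135969 + 29491/(-399885) = (-183 - 1*262 - 1*262*373)/135969 + 29491/(-399885) = (-183 - 262 - 97726)*(1/135969) + 29491*(-1/399885) = -98171*1/135969 - 29491/399885 = -98171/135969 - 29491/399885 = -4807441346/6041329285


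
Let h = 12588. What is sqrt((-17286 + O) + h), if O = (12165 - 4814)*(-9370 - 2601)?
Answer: I*sqrt(88003519) ≈ 9381.0*I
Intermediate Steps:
O = -87998821 (O = 7351*(-11971) = -87998821)
sqrt((-17286 + O) + h) = sqrt((-17286 - 87998821) + 12588) = sqrt(-88016107 + 12588) = sqrt(-88003519) = I*sqrt(88003519)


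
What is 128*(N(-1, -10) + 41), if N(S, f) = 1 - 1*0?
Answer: 5376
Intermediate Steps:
N(S, f) = 1 (N(S, f) = 1 + 0 = 1)
128*(N(-1, -10) + 41) = 128*(1 + 41) = 128*42 = 5376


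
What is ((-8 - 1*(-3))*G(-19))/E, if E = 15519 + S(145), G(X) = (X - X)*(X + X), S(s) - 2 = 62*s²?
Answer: 0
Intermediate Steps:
S(s) = 2 + 62*s²
G(X) = 0 (G(X) = 0*(2*X) = 0)
E = 1319071 (E = 15519 + (2 + 62*145²) = 15519 + (2 + 62*21025) = 15519 + (2 + 1303550) = 15519 + 1303552 = 1319071)
((-8 - 1*(-3))*G(-19))/E = ((-8 - 1*(-3))*0)/1319071 = ((-8 + 3)*0)*(1/1319071) = -5*0*(1/1319071) = 0*(1/1319071) = 0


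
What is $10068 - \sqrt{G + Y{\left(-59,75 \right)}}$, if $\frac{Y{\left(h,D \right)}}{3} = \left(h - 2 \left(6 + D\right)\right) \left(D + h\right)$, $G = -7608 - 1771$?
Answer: $10068 - i \sqrt{19987} \approx 10068.0 - 141.38 i$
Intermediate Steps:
$G = -9379$
$Y{\left(h,D \right)} = 3 \left(D + h\right) \left(-12 + h - 2 D\right)$ ($Y{\left(h,D \right)} = 3 \left(h - 2 \left(6 + D\right)\right) \left(D + h\right) = 3 \left(h - \left(12 + 2 D\right)\right) \left(D + h\right) = 3 \left(-12 + h - 2 D\right) \left(D + h\right) = 3 \left(D + h\right) \left(-12 + h - 2 D\right)$)
$10068 - \sqrt{G + Y{\left(-59,75 \right)}} = 10068 - \sqrt{-9379 - \left(576 - 13275 - 10443 + 33750\right)} = 10068 - \sqrt{-9379 + \left(-2700 + 2124 - 33750 + 3 \cdot 3481 + 13275\right)} = 10068 - \sqrt{-9379 + \left(-2700 + 2124 - 33750 + 10443 + 13275\right)} = 10068 - \sqrt{-9379 - 10608} = 10068 - \sqrt{-19987} = 10068 - i \sqrt{19987}$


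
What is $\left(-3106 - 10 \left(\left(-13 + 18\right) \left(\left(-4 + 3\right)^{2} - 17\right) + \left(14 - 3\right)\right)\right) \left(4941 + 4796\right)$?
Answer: $-23524592$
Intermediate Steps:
$\left(-3106 - 10 \left(\left(-13 + 18\right) \left(\left(-4 + 3\right)^{2} - 17\right) + \left(14 - 3\right)\right)\right) \left(4941 + 4796\right) = \left(-3106 - 10 \left(5 \left(\left(-1\right)^{2} - 17\right) + \left(14 - 3\right)\right)\right) 9737 = \left(-3106 - 10 \left(5 \left(1 - 17\right) + 11\right)\right) 9737 = \left(-3106 - 10 \left(5 \left(-16\right) + 11\right)\right) 9737 = \left(-3106 - 10 \left(-80 + 11\right)\right) 9737 = \left(-3106 - -690\right) 9737 = \left(-3106 + 690\right) 9737 = \left(-2416\right) 9737 = -23524592$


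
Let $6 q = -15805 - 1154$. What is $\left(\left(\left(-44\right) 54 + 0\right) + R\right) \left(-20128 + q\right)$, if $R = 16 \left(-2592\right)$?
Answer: $1006508916$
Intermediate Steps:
$R = -41472$
$q = - \frac{5653}{2}$ ($q = \frac{-15805 - 1154}{6} = \frac{1}{6} \left(-16959\right) = - \frac{5653}{2} \approx -2826.5$)
$\left(\left(\left(-44\right) 54 + 0\right) + R\right) \left(-20128 + q\right) = \left(\left(\left(-44\right) 54 + 0\right) - 41472\right) \left(-20128 - \frac{5653}{2}\right) = \left(\left(-2376 + 0\right) - 41472\right) \left(- \frac{45909}{2}\right) = \left(-2376 - 41472\right) \left(- \frac{45909}{2}\right) = \left(-43848\right) \left(- \frac{45909}{2}\right) = 1006508916$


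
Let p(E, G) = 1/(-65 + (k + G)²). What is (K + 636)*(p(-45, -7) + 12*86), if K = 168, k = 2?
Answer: 8297079/10 ≈ 8.2971e+5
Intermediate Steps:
p(E, G) = 1/(-65 + (2 + G)²)
(K + 636)*(p(-45, -7) + 12*86) = (168 + 636)*(1/(-65 + (2 - 7)²) + 12*86) = 804*(1/(-65 + (-5)²) + 1032) = 804*(1/(-65 + 25) + 1032) = 804*(1/(-40) + 1032) = 804*(-1/40 + 1032) = 804*(41279/40) = 8297079/10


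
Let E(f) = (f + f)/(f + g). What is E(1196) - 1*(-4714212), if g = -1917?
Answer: 3398944460/721 ≈ 4.7142e+6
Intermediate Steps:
E(f) = 2*f/(-1917 + f) (E(f) = (f + f)/(f - 1917) = (2*f)/(-1917 + f) = 2*f/(-1917 + f))
E(1196) - 1*(-4714212) = 2*1196/(-1917 + 1196) - 1*(-4714212) = 2*1196/(-721) + 4714212 = 2*1196*(-1/721) + 4714212 = -2392/721 + 4714212 = 3398944460/721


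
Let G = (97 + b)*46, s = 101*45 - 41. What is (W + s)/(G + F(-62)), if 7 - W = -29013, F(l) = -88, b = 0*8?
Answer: 16762/2187 ≈ 7.6644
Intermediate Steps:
b = 0
W = 29020 (W = 7 - 1*(-29013) = 7 + 29013 = 29020)
s = 4504 (s = 4545 - 41 = 4504)
G = 4462 (G = (97 + 0)*46 = 97*46 = 4462)
(W + s)/(G + F(-62)) = (29020 + 4504)/(4462 - 88) = 33524/4374 = 33524*(1/4374) = 16762/2187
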